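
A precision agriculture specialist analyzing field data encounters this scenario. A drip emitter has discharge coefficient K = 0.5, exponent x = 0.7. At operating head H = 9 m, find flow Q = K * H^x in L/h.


Q = K * H^x
  = 0.5 * 9^0.7
  = 0.5 * 4.6555
  = 2.33 L/h


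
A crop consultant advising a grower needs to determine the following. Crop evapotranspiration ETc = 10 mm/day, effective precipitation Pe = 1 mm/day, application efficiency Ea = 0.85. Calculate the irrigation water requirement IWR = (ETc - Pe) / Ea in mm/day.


IWR = (ETc - Pe) / Ea
    = (10 - 1) / 0.85
    = 9 / 0.85
    = 10.59 mm/day


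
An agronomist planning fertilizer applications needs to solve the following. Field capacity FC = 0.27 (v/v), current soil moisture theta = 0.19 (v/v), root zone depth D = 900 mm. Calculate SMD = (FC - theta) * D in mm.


SMD = (FC - theta) * D
    = (0.27 - 0.19) * 900
    = 0.080 * 900
    = 72 mm


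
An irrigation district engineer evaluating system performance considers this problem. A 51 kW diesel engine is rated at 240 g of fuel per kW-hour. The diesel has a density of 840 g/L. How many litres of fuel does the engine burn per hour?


FC = P * BSFC / rho_fuel
   = 51 * 240 / 840
   = 12240 / 840
   = 14.57 L/h


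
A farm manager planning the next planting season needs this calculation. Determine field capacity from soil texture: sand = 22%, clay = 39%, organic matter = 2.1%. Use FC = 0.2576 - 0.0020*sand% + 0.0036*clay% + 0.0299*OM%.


FC = 0.2576 - 0.0020*22 + 0.0036*39 + 0.0299*2.1
   = 0.2576 - 0.0440 + 0.1404 + 0.0628
   = 0.4168


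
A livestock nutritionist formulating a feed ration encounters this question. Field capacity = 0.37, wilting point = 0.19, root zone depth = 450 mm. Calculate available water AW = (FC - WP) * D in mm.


AW = (FC - WP) * D
   = (0.37 - 0.19) * 450
   = 0.18 * 450
   = 81 mm


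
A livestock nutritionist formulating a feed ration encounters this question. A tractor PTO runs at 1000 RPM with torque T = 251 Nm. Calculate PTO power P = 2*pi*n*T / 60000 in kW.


P = 2*pi*n*T / 60000
  = 2*pi * 1000 * 251 / 60000
  = 1577079.51 / 60000
  = 26.28 kW


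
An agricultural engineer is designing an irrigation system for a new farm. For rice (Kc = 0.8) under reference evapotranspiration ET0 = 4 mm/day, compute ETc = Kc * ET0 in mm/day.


ETc = Kc * ET0
    = 0.8 * 4
    = 3.20 mm/day


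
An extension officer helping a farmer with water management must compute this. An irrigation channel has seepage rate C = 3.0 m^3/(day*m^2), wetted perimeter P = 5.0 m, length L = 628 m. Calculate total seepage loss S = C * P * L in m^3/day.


S = C * P * L
  = 3.0 * 5.0 * 628
  = 9420 m^3/day


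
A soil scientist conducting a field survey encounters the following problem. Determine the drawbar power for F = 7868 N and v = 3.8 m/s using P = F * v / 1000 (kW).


P = F * v / 1000
  = 7868 * 3.8 / 1000
  = 29898.40 / 1000
  = 29.90 kW


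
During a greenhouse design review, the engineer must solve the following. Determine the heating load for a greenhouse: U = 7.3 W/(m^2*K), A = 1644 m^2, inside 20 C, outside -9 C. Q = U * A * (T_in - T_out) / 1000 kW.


dT = 20 - (-9) = 29 K
Q = U * A * dT
  = 7.3 * 1644 * 29
  = 348034.80 W = 348.03 kW


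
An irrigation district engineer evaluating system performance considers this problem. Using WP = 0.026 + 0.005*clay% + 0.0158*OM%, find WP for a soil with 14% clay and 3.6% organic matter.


WP = 0.026 + 0.005*14 + 0.0158*3.6
   = 0.026 + 0.0700 + 0.0569
   = 0.1529


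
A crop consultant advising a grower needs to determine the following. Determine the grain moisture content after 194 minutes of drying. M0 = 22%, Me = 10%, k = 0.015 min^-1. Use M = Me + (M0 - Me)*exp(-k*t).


M = Me + (M0 - Me) * e^(-k*t)
  = 10 + (22 - 10) * e^(-0.015*194)
  = 10 + 12 * e^(-2.910)
  = 10 + 12 * 0.05448
  = 10 + 0.6537
  = 10.65%


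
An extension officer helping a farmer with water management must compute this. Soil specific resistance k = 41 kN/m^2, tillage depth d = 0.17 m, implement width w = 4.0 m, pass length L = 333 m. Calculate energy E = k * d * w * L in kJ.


E = k * d * w * L
  = 41 * 0.17 * 4.0 * 333
  = 9284.04 kJ


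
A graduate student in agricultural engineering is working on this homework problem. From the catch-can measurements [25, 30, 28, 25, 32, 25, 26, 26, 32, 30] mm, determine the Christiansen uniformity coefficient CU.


xbar = 279 / 10 = 27.900
sum|xi - xbar| = 25
CU = 100 * (1 - 25 / (10 * 27.900))
   = 100 * (1 - 0.0896)
   = 91.04%


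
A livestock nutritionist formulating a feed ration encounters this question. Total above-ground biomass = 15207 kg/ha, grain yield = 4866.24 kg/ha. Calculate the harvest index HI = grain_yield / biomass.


HI = grain_yield / biomass
   = 4866.24 / 15207
   = 0.32


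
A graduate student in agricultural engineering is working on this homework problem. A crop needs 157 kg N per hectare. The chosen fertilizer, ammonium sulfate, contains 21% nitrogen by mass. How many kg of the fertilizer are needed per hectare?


Rate = N_required / (N_content / 100)
     = 157 / (21 / 100)
     = 157 / 0.21
     = 747.62 kg/ha


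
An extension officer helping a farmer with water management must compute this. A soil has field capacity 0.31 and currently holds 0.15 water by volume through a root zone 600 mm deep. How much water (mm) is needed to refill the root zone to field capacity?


SMD = (FC - theta) * D
    = (0.31 - 0.15) * 600
    = 0.160 * 600
    = 96 mm


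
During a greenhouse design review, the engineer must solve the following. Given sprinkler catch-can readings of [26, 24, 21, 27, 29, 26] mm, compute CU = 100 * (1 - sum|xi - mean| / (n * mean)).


xbar = 153 / 6 = 25.500
sum|xi - xbar| = 12
CU = 100 * (1 - 12 / (6 * 25.500))
   = 100 * (1 - 0.0784)
   = 92.16%


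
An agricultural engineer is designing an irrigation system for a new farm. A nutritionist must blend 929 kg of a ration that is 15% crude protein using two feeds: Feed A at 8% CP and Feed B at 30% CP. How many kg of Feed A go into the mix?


parts_A = CP_b - target = 30 - 15 = 15
parts_B = target - CP_a = 15 - 8 = 7
total_parts = 15 + 7 = 22
Feed A = 929 * 15 / 22 = 633.41 kg
Feed B = 929 * 7 / 22 = 295.59 kg

633.41 kg


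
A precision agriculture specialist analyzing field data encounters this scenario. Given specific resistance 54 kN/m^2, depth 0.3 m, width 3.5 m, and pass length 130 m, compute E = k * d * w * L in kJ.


E = k * d * w * L
  = 54 * 0.3 * 3.5 * 130
  = 7371 kJ


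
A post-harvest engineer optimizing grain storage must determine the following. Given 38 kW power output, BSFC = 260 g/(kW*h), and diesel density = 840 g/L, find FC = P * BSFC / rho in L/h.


FC = P * BSFC / rho_fuel
   = 38 * 260 / 840
   = 9880 / 840
   = 11.76 L/h


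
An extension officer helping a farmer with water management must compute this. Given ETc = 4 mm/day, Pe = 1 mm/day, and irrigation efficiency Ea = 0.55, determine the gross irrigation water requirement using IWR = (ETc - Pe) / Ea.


IWR = (ETc - Pe) / Ea
    = (4 - 1) / 0.55
    = 3 / 0.55
    = 5.45 mm/day


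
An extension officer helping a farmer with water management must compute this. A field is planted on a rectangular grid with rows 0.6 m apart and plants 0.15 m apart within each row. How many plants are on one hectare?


D = 10000 / (row_sp * plant_sp)
  = 10000 / (0.6 * 0.15)
  = 10000 / 0.0900
  = 111111.11 plants/ha


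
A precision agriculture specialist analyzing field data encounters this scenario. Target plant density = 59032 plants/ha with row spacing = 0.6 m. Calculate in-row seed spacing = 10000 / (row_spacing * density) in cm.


spacing = 10000 / (row_sp * density)
        = 10000 / (0.6 * 59032)
        = 10000 / 35419.20
        = 0.28233 m = 28.23 cm


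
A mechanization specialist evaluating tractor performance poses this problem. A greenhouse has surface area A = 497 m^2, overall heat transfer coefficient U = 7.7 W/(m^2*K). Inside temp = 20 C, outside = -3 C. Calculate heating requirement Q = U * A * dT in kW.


dT = 20 - (-3) = 23 K
Q = U * A * dT
  = 7.7 * 497 * 23
  = 88018.70 W = 88.02 kW


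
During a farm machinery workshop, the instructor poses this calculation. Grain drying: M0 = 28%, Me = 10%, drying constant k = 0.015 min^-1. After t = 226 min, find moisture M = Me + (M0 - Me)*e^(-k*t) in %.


M = Me + (M0 - Me) * e^(-k*t)
  = 10 + (28 - 10) * e^(-0.015*226)
  = 10 + 18 * e^(-3.390)
  = 10 + 18 * 0.03371
  = 10 + 0.6068
  = 10.61%


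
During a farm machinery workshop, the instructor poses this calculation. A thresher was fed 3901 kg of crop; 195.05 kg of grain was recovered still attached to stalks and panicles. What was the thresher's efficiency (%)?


eta = (total - unthreshed) / total * 100
    = (3901 - 195.05) / 3901 * 100
    = 3705.95 / 3901 * 100
    = 95%


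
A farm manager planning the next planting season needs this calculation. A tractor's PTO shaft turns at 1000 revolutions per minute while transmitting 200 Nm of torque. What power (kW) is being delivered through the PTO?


P = 2*pi*n*T / 60000
  = 2*pi * 1000 * 200 / 60000
  = 1256637.06 / 60000
  = 20.94 kW


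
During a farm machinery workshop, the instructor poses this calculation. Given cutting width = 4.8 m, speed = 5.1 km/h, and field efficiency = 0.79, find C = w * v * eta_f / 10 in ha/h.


C = w * v * eta_f / 10
  = 4.8 * 5.1 * 0.79 / 10
  = 19.34 / 10
  = 1.93 ha/h


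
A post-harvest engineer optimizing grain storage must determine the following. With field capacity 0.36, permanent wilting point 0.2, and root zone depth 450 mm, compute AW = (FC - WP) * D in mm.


AW = (FC - WP) * D
   = (0.36 - 0.2) * 450
   = 0.16 * 450
   = 72 mm


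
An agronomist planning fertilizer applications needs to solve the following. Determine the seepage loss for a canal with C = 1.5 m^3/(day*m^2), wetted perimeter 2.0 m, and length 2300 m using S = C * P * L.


S = C * P * L
  = 1.5 * 2.0 * 2300
  = 6900 m^3/day


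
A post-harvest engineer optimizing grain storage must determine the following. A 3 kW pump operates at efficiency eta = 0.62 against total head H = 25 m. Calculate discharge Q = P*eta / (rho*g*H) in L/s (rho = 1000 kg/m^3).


Q = (P * 1000 * eta) / (rho * g * H)
  = (3 * 1000 * 0.62) / (1000 * 9.81 * 25)
  = 1860 / 245250
  = 0.00758 m^3/s = 7.58 L/s


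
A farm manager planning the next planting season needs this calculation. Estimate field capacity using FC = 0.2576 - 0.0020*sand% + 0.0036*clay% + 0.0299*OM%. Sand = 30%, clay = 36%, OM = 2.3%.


FC = 0.2576 - 0.0020*30 + 0.0036*36 + 0.0299*2.3
   = 0.2576 - 0.0600 + 0.1296 + 0.0688
   = 0.3960


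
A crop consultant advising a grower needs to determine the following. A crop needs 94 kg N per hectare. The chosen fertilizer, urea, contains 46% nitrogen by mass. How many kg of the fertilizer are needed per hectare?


Rate = N_required / (N_content / 100)
     = 94 / (46 / 100)
     = 94 / 0.46
     = 204.35 kg/ha


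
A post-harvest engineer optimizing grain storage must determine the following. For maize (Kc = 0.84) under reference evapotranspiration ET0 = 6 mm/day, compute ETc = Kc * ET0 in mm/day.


ETc = Kc * ET0
    = 0.84 * 6
    = 5.04 mm/day


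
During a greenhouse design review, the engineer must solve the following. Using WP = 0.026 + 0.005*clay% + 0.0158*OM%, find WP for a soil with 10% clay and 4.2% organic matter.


WP = 0.026 + 0.005*10 + 0.0158*4.2
   = 0.026 + 0.0500 + 0.0664
   = 0.1424


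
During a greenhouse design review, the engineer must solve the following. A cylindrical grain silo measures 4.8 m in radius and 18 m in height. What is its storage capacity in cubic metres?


V = pi * r^2 * h
  = pi * 4.8^2 * 18
  = pi * 23.04 * 18
  = 1302.88 m^3


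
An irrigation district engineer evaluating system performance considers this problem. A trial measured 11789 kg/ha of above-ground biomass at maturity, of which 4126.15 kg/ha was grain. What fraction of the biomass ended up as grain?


HI = grain_yield / biomass
   = 4126.15 / 11789
   = 0.35


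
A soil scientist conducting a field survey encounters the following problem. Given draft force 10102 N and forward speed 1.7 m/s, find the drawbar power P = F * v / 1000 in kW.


P = F * v / 1000
  = 10102 * 1.7 / 1000
  = 17173.40 / 1000
  = 17.17 kW


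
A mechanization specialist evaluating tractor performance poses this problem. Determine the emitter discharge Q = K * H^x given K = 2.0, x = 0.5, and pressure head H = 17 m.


Q = K * H^x
  = 2.0 * 17^0.5
  = 2.0 * 4.1231
  = 8.25 L/h


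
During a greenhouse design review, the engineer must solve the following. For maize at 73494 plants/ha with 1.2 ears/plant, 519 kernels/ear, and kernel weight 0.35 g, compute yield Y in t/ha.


Y = density * ears * kernels * kw
  = 73494 * 1.2 * 519 * 0.35 g/ha
  = 16020222.12 g/ha
  = 16020.22 kg/ha = 16.02 t/ha


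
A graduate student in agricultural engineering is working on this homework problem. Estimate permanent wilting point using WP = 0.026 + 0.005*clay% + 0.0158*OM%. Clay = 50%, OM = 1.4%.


WP = 0.026 + 0.005*50 + 0.0158*1.4
   = 0.026 + 0.2500 + 0.0221
   = 0.2981


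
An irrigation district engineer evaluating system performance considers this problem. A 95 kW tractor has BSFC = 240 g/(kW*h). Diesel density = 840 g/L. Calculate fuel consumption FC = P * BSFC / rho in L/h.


FC = P * BSFC / rho_fuel
   = 95 * 240 / 840
   = 22800 / 840
   = 27.14 L/h


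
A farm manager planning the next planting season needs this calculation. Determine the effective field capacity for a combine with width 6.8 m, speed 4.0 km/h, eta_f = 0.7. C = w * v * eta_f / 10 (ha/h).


C = w * v * eta_f / 10
  = 6.8 * 4.0 * 0.7 / 10
  = 19.04 / 10
  = 1.90 ha/h


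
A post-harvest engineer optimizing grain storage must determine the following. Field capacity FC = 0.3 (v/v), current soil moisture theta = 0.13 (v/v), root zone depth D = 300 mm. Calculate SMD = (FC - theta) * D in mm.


SMD = (FC - theta) * D
    = (0.3 - 0.13) * 300
    = 0.170 * 300
    = 51 mm


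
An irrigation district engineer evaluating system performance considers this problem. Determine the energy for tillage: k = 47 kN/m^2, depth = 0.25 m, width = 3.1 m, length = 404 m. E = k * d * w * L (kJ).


E = k * d * w * L
  = 47 * 0.25 * 3.1 * 404
  = 14715.70 kJ


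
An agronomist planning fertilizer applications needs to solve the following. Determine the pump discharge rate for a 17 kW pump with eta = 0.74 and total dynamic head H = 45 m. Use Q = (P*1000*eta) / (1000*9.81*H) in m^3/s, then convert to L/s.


Q = (P * 1000 * eta) / (rho * g * H)
  = (17 * 1000 * 0.74) / (1000 * 9.81 * 45)
  = 12580 / 441450
  = 0.02850 m^3/s = 28.50 L/s


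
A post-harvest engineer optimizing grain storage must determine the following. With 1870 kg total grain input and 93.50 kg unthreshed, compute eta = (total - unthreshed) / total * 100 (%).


eta = (total - unthreshed) / total * 100
    = (1870 - 93.50) / 1870 * 100
    = 1776.50 / 1870 * 100
    = 95%


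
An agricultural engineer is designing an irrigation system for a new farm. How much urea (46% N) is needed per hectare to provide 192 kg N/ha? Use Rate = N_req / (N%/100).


Rate = N_required / (N_content / 100)
     = 192 / (46 / 100)
     = 192 / 0.46
     = 417.39 kg/ha


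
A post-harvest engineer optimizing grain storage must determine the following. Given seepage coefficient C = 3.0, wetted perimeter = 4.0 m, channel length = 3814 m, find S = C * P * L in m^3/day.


S = C * P * L
  = 3.0 * 4.0 * 3814
  = 45768 m^3/day


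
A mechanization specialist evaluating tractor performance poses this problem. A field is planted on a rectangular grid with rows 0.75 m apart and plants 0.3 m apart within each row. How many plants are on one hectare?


D = 10000 / (row_sp * plant_sp)
  = 10000 / (0.75 * 0.3)
  = 10000 / 0.2250
  = 44444.44 plants/ha


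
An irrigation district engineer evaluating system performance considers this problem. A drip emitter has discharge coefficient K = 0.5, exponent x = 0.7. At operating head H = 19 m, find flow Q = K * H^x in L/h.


Q = K * H^x
  = 0.5 * 19^0.7
  = 0.5 * 7.8547
  = 3.93 L/h


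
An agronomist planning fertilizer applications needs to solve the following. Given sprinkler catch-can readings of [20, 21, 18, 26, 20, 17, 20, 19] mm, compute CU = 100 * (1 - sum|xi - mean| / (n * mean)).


xbar = 161 / 8 = 20.125
sum|xi - xbar| = 13.500
CU = 100 * (1 - 13.500 / (8 * 20.125))
   = 100 * (1 - 0.0839)
   = 91.61%


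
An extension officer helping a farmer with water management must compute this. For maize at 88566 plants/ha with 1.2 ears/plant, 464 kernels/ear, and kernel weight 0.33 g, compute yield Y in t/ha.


Y = density * ears * kernels * kw
  = 88566 * 1.2 * 464 * 0.33 g/ha
  = 16273471.10 g/ha
  = 16273.47 kg/ha = 16.27 t/ha


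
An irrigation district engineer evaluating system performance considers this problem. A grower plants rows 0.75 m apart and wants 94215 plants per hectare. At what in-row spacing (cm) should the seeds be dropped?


spacing = 10000 / (row_sp * density)
        = 10000 / (0.75 * 94215)
        = 10000 / 70661.25
        = 0.14152 m = 14.15 cm


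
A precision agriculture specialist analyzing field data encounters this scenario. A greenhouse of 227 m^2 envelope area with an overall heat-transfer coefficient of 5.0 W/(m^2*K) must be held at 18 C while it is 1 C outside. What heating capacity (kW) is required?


dT = 18 - (1) = 17 K
Q = U * A * dT
  = 5.0 * 227 * 17
  = 19295 W = 19.30 kW


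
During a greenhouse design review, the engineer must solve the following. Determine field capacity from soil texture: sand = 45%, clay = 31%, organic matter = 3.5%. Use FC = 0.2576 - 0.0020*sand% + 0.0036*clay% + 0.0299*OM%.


FC = 0.2576 - 0.0020*45 + 0.0036*31 + 0.0299*3.5
   = 0.2576 - 0.0900 + 0.1116 + 0.1047
   = 0.3839


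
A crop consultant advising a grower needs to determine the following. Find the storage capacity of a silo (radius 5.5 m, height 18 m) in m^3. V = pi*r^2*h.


V = pi * r^2 * h
  = pi * 5.5^2 * 18
  = pi * 30.25 * 18
  = 1710.60 m^3


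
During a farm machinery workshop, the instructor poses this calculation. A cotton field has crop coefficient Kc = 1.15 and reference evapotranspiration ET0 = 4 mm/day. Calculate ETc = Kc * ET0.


ETc = Kc * ET0
    = 1.15 * 4
    = 4.60 mm/day


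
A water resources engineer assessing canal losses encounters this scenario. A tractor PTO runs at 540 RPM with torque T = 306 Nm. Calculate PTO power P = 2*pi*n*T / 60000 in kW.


P = 2*pi*n*T / 60000
  = 2*pi * 540 * 306 / 60000
  = 1038233.54 / 60000
  = 17.30 kW


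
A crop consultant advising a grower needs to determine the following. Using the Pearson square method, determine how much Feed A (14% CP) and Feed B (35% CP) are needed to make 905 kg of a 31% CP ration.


parts_A = CP_b - target = 35 - 31 = 4
parts_B = target - CP_a = 31 - 14 = 17
total_parts = 4 + 17 = 21
Feed A = 905 * 4 / 21 = 172.38 kg
Feed B = 905 * 17 / 21 = 732.62 kg

172.38 kg


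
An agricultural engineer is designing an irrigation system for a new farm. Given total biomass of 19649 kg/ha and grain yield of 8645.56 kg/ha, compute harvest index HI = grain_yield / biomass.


HI = grain_yield / biomass
   = 8645.56 / 19649
   = 0.44


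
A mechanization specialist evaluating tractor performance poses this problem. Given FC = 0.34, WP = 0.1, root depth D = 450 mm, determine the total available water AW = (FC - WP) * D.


AW = (FC - WP) * D
   = (0.34 - 0.1) * 450
   = 0.24 * 450
   = 108 mm


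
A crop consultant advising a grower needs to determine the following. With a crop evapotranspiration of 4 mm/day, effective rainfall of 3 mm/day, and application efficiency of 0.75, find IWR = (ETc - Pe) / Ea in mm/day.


IWR = (ETc - Pe) / Ea
    = (4 - 3) / 0.75
    = 1 / 0.75
    = 1.33 mm/day


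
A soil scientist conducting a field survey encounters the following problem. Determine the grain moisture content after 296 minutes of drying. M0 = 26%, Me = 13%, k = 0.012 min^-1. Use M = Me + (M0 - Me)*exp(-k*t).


M = Me + (M0 - Me) * e^(-k*t)
  = 13 + (26 - 13) * e^(-0.012*296)
  = 13 + 13 * e^(-3.552)
  = 13 + 13 * 0.02867
  = 13 + 0.3727
  = 13.37%


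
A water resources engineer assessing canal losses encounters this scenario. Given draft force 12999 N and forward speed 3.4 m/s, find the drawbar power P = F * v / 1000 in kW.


P = F * v / 1000
  = 12999 * 3.4 / 1000
  = 44196.60 / 1000
  = 44.20 kW


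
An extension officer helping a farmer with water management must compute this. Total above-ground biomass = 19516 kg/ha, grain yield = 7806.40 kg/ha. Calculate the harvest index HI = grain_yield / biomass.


HI = grain_yield / biomass
   = 7806.40 / 19516
   = 0.40


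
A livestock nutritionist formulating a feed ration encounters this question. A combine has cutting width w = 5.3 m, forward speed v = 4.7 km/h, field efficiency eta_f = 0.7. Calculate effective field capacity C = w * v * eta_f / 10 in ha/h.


C = w * v * eta_f / 10
  = 5.3 * 4.7 * 0.7 / 10
  = 17.44 / 10
  = 1.74 ha/h


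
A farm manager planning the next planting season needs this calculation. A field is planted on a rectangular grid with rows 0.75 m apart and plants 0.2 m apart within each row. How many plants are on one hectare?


D = 10000 / (row_sp * plant_sp)
  = 10000 / (0.75 * 0.2)
  = 10000 / 0.1500
  = 66666.67 plants/ha


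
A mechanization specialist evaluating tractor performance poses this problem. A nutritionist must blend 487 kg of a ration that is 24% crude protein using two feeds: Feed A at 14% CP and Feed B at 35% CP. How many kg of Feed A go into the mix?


parts_A = CP_b - target = 35 - 24 = 11
parts_B = target - CP_a = 24 - 14 = 10
total_parts = 11 + 10 = 21
Feed A = 487 * 11 / 21 = 255.10 kg
Feed B = 487 * 10 / 21 = 231.90 kg

255.10 kg


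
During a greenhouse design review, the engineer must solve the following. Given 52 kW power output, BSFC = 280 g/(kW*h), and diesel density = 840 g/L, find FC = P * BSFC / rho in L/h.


FC = P * BSFC / rho_fuel
   = 52 * 280 / 840
   = 14560 / 840
   = 17.33 L/h


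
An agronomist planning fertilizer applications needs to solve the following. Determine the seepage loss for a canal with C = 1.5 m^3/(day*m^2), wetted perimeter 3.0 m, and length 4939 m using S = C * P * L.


S = C * P * L
  = 1.5 * 3.0 * 4939
  = 22225.50 m^3/day


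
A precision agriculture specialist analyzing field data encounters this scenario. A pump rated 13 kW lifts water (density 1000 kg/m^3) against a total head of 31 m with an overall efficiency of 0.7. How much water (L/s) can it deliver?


Q = (P * 1000 * eta) / (rho * g * H)
  = (13 * 1000 * 0.7) / (1000 * 9.81 * 31)
  = 9100 / 304110
  = 0.02992 m^3/s = 29.92 L/s


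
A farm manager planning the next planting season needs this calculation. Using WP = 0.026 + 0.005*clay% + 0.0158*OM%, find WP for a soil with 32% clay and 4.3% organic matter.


WP = 0.026 + 0.005*32 + 0.0158*4.3
   = 0.026 + 0.1600 + 0.0679
   = 0.2539


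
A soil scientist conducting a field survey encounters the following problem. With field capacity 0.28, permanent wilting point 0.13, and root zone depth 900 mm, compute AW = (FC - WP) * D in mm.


AW = (FC - WP) * D
   = (0.28 - 0.13) * 900
   = 0.15 * 900
   = 135 mm


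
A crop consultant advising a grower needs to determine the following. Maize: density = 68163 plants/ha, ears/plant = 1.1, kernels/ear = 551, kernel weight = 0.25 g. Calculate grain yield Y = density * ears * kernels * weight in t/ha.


Y = density * ears * kernels * kw
  = 68163 * 1.1 * 551 * 0.25 g/ha
  = 10328398.58 g/ha
  = 10328.40 kg/ha = 10.33 t/ha


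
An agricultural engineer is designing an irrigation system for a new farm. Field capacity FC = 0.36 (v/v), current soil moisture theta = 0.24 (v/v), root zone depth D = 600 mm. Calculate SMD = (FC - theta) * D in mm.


SMD = (FC - theta) * D
    = (0.36 - 0.24) * 600
    = 0.120 * 600
    = 72 mm


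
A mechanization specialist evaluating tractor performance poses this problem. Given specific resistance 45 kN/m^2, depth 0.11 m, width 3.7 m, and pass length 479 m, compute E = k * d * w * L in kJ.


E = k * d * w * L
  = 45 * 0.11 * 3.7 * 479
  = 8772.89 kJ


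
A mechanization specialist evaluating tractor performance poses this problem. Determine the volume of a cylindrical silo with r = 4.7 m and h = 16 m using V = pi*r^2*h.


V = pi * r^2 * h
  = pi * 4.7^2 * 16
  = pi * 22.09 * 16
  = 1110.36 m^3


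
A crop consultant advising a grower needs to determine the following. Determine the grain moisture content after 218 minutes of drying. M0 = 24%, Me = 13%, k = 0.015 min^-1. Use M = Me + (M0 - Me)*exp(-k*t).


M = Me + (M0 - Me) * e^(-k*t)
  = 13 + (24 - 13) * e^(-0.015*218)
  = 13 + 11 * e^(-3.270)
  = 13 + 11 * 0.03801
  = 13 + 0.4181
  = 13.42%


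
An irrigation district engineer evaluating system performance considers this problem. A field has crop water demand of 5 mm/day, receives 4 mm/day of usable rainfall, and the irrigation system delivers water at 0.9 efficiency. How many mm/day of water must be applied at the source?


IWR = (ETc - Pe) / Ea
    = (5 - 4) / 0.9
    = 1 / 0.9
    = 1.11 mm/day


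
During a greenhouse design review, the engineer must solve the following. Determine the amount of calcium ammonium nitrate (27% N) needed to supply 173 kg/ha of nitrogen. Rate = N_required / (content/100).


Rate = N_required / (N_content / 100)
     = 173 / (27 / 100)
     = 173 / 0.27
     = 640.74 kg/ha


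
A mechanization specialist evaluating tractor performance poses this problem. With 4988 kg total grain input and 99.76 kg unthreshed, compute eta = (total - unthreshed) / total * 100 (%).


eta = (total - unthreshed) / total * 100
    = (4988 - 99.76) / 4988 * 100
    = 4888.24 / 4988 * 100
    = 98%


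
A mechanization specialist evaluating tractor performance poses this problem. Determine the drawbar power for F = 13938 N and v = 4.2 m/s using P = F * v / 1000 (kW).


P = F * v / 1000
  = 13938 * 4.2 / 1000
  = 58539.60 / 1000
  = 58.54 kW


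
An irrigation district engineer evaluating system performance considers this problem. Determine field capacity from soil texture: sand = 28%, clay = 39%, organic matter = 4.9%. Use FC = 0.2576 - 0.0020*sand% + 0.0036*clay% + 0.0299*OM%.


FC = 0.2576 - 0.0020*28 + 0.0036*39 + 0.0299*4.9
   = 0.2576 - 0.0560 + 0.1404 + 0.1465
   = 0.4885


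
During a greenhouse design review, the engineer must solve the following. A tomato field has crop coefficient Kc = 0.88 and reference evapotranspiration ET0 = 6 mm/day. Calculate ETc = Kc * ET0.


ETc = Kc * ET0
    = 0.88 * 6
    = 5.28 mm/day


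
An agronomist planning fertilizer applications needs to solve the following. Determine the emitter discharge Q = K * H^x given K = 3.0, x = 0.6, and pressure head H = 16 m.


Q = K * H^x
  = 3.0 * 16^0.6
  = 3.0 * 5.2780
  = 15.83 L/h


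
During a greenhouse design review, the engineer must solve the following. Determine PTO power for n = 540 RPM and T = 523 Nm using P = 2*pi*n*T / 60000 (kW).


P = 2*pi*n*T / 60000
  = 2*pi * 540 * 523 / 60000
  = 1774497.19 / 60000
  = 29.57 kW


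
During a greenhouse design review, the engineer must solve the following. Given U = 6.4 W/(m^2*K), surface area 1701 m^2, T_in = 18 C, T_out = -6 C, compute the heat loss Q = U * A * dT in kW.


dT = 18 - (-6) = 24 K
Q = U * A * dT
  = 6.4 * 1701 * 24
  = 261273.60 W = 261.27 kW


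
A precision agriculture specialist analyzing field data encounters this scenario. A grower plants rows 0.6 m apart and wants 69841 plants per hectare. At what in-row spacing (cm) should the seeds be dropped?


spacing = 10000 / (row_sp * density)
        = 10000 / (0.6 * 69841)
        = 10000 / 41904.60
        = 0.23864 m = 23.86 cm


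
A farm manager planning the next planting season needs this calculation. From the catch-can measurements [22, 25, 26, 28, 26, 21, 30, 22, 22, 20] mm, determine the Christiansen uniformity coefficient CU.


xbar = 242 / 10 = 24.200
sum|xi - xbar| = 28
CU = 100 * (1 - 28 / (10 * 24.200))
   = 100 * (1 - 0.1157)
   = 88.43%


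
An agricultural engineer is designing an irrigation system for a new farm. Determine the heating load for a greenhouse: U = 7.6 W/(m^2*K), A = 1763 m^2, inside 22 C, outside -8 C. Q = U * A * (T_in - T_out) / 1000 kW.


dT = 22 - (-8) = 30 K
Q = U * A * dT
  = 7.6 * 1763 * 30
  = 401964 W = 401.96 kW


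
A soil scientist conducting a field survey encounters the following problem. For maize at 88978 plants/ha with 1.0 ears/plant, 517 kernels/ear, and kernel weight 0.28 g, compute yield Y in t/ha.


Y = density * ears * kernels * kw
  = 88978 * 1.0 * 517 * 0.28 g/ha
  = 12880455.28 g/ha
  = 12880.46 kg/ha = 12.88 t/ha


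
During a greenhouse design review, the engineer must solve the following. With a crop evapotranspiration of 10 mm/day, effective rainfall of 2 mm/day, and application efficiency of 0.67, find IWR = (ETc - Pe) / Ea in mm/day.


IWR = (ETc - Pe) / Ea
    = (10 - 2) / 0.67
    = 8 / 0.67
    = 11.94 mm/day


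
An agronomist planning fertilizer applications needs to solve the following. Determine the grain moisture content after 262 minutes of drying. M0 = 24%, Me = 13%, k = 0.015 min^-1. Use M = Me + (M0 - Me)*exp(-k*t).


M = Me + (M0 - Me) * e^(-k*t)
  = 13 + (24 - 13) * e^(-0.015*262)
  = 13 + 11 * e^(-3.930)
  = 13 + 11 * 0.01964
  = 13 + 0.2161
  = 13.22%


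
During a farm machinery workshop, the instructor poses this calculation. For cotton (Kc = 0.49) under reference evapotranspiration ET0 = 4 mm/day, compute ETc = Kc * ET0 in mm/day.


ETc = Kc * ET0
    = 0.49 * 4
    = 1.96 mm/day


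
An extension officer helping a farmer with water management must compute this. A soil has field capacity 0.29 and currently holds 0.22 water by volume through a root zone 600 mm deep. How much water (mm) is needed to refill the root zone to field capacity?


SMD = (FC - theta) * D
    = (0.29 - 0.22) * 600
    = 0.070 * 600
    = 42 mm


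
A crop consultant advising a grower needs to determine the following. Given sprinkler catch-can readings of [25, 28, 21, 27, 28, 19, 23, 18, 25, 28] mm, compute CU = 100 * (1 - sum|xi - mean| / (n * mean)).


xbar = 242 / 10 = 24.200
sum|xi - xbar| = 31.600
CU = 100 * (1 - 31.600 / (10 * 24.200))
   = 100 * (1 - 0.1306)
   = 86.94%


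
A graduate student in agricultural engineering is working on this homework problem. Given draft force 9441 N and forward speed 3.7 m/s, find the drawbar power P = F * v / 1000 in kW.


P = F * v / 1000
  = 9441 * 3.7 / 1000
  = 34931.70 / 1000
  = 34.93 kW


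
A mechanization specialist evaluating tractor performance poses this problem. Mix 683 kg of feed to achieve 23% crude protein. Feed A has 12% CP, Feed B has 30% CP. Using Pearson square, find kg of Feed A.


parts_A = CP_b - target = 30 - 23 = 7
parts_B = target - CP_a = 23 - 12 = 11
total_parts = 7 + 11 = 18
Feed A = 683 * 7 / 18 = 265.61 kg
Feed B = 683 * 11 / 18 = 417.39 kg

265.61 kg


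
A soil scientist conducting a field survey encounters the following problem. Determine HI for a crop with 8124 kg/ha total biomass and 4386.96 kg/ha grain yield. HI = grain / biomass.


HI = grain_yield / biomass
   = 4386.96 / 8124
   = 0.54


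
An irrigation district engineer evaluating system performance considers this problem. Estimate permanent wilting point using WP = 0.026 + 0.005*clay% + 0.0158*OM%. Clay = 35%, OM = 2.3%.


WP = 0.026 + 0.005*35 + 0.0158*2.3
   = 0.026 + 0.1750 + 0.0363
   = 0.2373


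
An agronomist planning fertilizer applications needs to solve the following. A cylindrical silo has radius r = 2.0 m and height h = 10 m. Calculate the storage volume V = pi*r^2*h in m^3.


V = pi * r^2 * h
  = pi * 2.0^2 * 10
  = pi * 4 * 10
  = 125.66 m^3


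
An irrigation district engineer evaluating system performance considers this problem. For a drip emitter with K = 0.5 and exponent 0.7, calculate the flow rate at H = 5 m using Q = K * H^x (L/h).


Q = K * H^x
  = 0.5 * 5^0.7
  = 0.5 * 3.0852
  = 1.54 L/h


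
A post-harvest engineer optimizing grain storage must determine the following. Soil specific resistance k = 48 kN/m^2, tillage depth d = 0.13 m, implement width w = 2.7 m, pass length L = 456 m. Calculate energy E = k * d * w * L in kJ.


E = k * d * w * L
  = 48 * 0.13 * 2.7 * 456
  = 7682.69 kJ


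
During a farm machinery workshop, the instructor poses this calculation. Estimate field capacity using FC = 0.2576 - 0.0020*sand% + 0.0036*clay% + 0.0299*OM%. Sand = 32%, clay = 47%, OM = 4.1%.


FC = 0.2576 - 0.0020*32 + 0.0036*47 + 0.0299*4.1
   = 0.2576 - 0.0640 + 0.1692 + 0.1226
   = 0.4854


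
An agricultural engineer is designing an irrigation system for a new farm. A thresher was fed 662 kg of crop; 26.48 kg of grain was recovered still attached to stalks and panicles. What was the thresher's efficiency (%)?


eta = (total - unthreshed) / total * 100
    = (662 - 26.48) / 662 * 100
    = 635.52 / 662 * 100
    = 96%


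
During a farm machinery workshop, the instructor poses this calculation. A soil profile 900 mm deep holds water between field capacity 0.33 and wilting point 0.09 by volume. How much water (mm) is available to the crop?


AW = (FC - WP) * D
   = (0.33 - 0.09) * 900
   = 0.24 * 900
   = 216 mm


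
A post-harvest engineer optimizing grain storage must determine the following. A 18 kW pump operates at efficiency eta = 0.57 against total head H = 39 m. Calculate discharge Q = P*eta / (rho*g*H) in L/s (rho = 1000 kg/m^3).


Q = (P * 1000 * eta) / (rho * g * H)
  = (18 * 1000 * 0.57) / (1000 * 9.81 * 39)
  = 10260 / 382590
  = 0.02682 m^3/s = 26.82 L/s


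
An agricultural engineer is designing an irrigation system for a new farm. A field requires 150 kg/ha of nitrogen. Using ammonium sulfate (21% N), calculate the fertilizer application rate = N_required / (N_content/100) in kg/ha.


Rate = N_required / (N_content / 100)
     = 150 / (21 / 100)
     = 150 / 0.21
     = 714.29 kg/ha


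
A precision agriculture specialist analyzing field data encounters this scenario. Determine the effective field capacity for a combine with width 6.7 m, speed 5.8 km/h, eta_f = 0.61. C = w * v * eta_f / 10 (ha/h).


C = w * v * eta_f / 10
  = 6.7 * 5.8 * 0.61 / 10
  = 23.70 / 10
  = 2.37 ha/h


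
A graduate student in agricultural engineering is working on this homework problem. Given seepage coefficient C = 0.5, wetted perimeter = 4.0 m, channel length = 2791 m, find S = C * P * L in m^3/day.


S = C * P * L
  = 0.5 * 4.0 * 2791
  = 5582 m^3/day


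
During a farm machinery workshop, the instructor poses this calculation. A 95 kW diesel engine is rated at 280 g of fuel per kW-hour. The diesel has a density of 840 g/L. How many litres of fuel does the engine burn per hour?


FC = P * BSFC / rho_fuel
   = 95 * 280 / 840
   = 26600 / 840
   = 31.67 L/h


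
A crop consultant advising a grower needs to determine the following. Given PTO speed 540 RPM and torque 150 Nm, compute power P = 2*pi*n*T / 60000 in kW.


P = 2*pi*n*T / 60000
  = 2*pi * 540 * 150 / 60000
  = 508938.01 / 60000
  = 8.48 kW


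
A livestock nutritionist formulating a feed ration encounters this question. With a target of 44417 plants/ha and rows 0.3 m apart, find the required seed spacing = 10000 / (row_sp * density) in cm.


spacing = 10000 / (row_sp * density)
        = 10000 / (0.3 * 44417)
        = 10000 / 13325.10
        = 0.75046 m = 75.05 cm


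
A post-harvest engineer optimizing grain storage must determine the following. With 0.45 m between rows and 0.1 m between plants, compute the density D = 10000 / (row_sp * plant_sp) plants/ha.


D = 10000 / (row_sp * plant_sp)
  = 10000 / (0.45 * 0.1)
  = 10000 / 0.0450
  = 222222.22 plants/ha


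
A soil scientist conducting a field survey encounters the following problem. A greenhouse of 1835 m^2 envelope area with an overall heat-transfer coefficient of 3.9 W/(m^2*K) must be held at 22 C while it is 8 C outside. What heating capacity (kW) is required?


dT = 22 - (8) = 14 K
Q = U * A * dT
  = 3.9 * 1835 * 14
  = 100191 W = 100.19 kW


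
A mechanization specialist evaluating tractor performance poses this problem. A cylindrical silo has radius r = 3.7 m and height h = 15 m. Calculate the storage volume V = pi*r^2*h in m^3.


V = pi * r^2 * h
  = pi * 3.7^2 * 15
  = pi * 13.69 * 15
  = 645.13 m^3


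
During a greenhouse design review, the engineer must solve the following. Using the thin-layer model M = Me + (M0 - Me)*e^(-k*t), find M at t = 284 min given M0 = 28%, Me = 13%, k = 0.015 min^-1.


M = Me + (M0 - Me) * e^(-k*t)
  = 13 + (28 - 13) * e^(-0.015*284)
  = 13 + 15 * e^(-4.260)
  = 13 + 15 * 0.01412
  = 13 + 0.2118
  = 13.21%


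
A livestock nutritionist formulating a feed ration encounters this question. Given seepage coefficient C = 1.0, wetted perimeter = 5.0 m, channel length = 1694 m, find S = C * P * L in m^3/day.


S = C * P * L
  = 1.0 * 5.0 * 1694
  = 8470 m^3/day


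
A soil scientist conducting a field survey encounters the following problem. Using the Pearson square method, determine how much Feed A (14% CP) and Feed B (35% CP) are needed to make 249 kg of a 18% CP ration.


parts_A = CP_b - target = 35 - 18 = 17
parts_B = target - CP_a = 18 - 14 = 4
total_parts = 17 + 4 = 21
Feed A = 249 * 17 / 21 = 201.57 kg
Feed B = 249 * 4 / 21 = 47.43 kg

201.57 kg


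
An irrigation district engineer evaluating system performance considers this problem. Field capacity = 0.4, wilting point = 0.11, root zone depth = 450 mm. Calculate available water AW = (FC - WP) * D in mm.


AW = (FC - WP) * D
   = (0.4 - 0.11) * 450
   = 0.29 * 450
   = 130.50 mm


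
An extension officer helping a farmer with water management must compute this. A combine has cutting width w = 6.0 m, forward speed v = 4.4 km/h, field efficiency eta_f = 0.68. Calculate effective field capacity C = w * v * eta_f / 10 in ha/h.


C = w * v * eta_f / 10
  = 6.0 * 4.4 * 0.68 / 10
  = 17.95 / 10
  = 1.80 ha/h


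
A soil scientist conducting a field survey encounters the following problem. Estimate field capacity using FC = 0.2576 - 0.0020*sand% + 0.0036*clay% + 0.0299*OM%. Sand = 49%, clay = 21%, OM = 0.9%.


FC = 0.2576 - 0.0020*49 + 0.0036*21 + 0.0299*0.9
   = 0.2576 - 0.0980 + 0.0756 + 0.0269
   = 0.2621


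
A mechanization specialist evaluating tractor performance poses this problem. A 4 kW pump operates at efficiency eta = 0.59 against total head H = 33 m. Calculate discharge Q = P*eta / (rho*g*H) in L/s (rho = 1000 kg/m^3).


Q = (P * 1000 * eta) / (rho * g * H)
  = (4 * 1000 * 0.59) / (1000 * 9.81 * 33)
  = 2360 / 323730
  = 0.00729 m^3/s = 7.29 L/s


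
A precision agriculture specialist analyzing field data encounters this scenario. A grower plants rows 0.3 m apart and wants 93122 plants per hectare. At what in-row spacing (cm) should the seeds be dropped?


spacing = 10000 / (row_sp * density)
        = 10000 / (0.3 * 93122)
        = 10000 / 27936.60
        = 0.35795 m = 35.80 cm


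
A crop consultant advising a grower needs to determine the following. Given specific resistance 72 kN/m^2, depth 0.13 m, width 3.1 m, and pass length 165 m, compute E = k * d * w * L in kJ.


E = k * d * w * L
  = 72 * 0.13 * 3.1 * 165
  = 4787.64 kJ


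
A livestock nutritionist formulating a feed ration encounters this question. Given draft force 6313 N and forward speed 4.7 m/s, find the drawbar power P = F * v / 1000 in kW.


P = F * v / 1000
  = 6313 * 4.7 / 1000
  = 29671.10 / 1000
  = 29.67 kW


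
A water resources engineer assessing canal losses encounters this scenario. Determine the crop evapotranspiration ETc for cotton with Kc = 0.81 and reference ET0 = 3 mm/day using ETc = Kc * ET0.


ETc = Kc * ET0
    = 0.81 * 3
    = 2.43 mm/day
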